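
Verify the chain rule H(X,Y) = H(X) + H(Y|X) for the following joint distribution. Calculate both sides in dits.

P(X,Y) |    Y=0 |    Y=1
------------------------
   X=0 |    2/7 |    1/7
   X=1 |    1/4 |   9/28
H(X,Y) = 0.5851, H(X) = 0.2966, H(Y|X) = 0.2885 (all in dits)

Chain rule: H(X,Y) = H(X) + H(Y|X)

Left side — joint entropy directly:
H(X,Y) = -Σ p(x,y) log p(x,y) = 0.5851 dits

Right side — compute H(Y|X) from the conditional distributions:
P(X) = (3/7, 4/7), so H(X) = 0.2966 dits
H(Y|X) = Σ_x P(X=x) · H(Y|X=x):
  P(Y|X=0) = (2/3, 1/3), H(Y|X=0) = 0.2764, weight P(X=0) = 3/7
  P(Y|X=1) = (7/16, 9/16), H(Y|X=1) = 0.2976, weight P(X=1) = 4/7
H(Y|X) = 0.2885 dits

H(X) + H(Y|X) = 0.2966 + 0.2885 = 0.5851 dits

Both sides equal 0.5851 dits. ✓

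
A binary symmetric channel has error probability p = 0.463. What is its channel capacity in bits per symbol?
0.0040 bits

For a binary symmetric channel (BSC) with error probability p:
Capacity C = 1 - H(p) bits per symbol

where H(p) = -p log₂(p) - (1-p) log₂(1-p) is the binary entropy function.

H(0.463) = 0.9960 bits
C = 1 - 0.9960 = 0.0040 bits per symbol

This means we can reliably transmit up to 0.0040 bits of information per channel use.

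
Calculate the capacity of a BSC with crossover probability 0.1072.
0.5086 bits

For a binary symmetric channel (BSC) with error probability p:
Capacity C = 1 - H(p) bits per symbol

where H(p) = -p log₂(p) - (1-p) log₂(1-p) is the binary entropy function.

H(0.1072) = 0.4914 bits
C = 1 - 0.4914 = 0.5086 bits per symbol

This means we can reliably transmit up to 0.5086 bits of information per channel use.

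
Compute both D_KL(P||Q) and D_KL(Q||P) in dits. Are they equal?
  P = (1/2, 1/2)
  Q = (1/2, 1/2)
D_KL(P||Q) = 0.0000, D_KL(Q||P) = 0.0000

KL divergence is not symmetric: D_KL(P||Q) ≠ D_KL(Q||P) in general.

D_KL(P||Q) = 0.0000 dits
D_KL(Q||P) = 0.0000 dits

In this case they happen to be equal (to 4 decimal places).

This asymmetry is why KL divergence is not a true distance metric.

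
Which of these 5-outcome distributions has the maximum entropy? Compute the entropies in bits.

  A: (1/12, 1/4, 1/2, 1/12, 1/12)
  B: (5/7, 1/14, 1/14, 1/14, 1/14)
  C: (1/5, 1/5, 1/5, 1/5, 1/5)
C

For a discrete distribution over n outcomes, entropy is maximized by the uniform distribution.

Computing entropies:
H(A) = 1.8962 bits
H(B) = 1.4345 bits
H(C) = 2.3219 bits

The uniform distribution (where all probabilities equal 1/5) achieves the maximum entropy of log_2(5) = 2.3219 bits.

Distribution C has the highest entropy.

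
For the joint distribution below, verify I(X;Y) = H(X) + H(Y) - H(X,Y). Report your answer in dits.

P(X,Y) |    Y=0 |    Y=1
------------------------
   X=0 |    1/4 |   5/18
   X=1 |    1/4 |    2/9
I(X;Y) = 0.0007 dits

Mutual information has multiple equivalent forms:
- I(X;Y) = H(X) - H(X|Y)
- I(X;Y) = H(Y) - H(Y|X)
- I(X;Y) = H(X) + H(Y) - H(X,Y)

Computing all quantities:
H(X) = 0.3004, H(Y) = 0.3010, H(X,Y) = 0.6007
H(X|Y) = 0.2997, H(Y|X) = 0.3004

Verification:
H(X) - H(X|Y) = 0.3004 - 0.2997 = 0.0007
H(Y) - H(Y|X) = 0.3010 - 0.3004 = 0.0007
H(X) + H(Y) - H(X,Y) = 0.3004 + 0.3010 - 0.6007 = 0.0007

All forms give I(X;Y) = 0.0007 dits. ✓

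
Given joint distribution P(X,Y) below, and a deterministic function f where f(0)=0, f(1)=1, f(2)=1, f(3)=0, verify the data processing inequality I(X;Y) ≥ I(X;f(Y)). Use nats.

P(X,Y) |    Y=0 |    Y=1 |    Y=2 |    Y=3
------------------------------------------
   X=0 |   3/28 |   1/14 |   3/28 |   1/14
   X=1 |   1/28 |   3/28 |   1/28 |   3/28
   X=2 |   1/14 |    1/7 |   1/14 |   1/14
I(X;Y) = 0.0492, I(X;f(Y)) = 0.0046, inequality holds: 0.0492 ≥ 0.0046

Data Processing Inequality: For any Markov chain X → Y → Z, we have I(X;Y) ≥ I(X;Z).

Here Z = f(Y) is a deterministic function of Y, forming X → Y → Z.

Original I(X;Y) = 0.0492 nats

After applying f:
P(X,Z) where Z=f(Y):
- P(X,Z=0) = P(X,Y=0) + P(X,Y=3)
- P(X,Z=1) = P(X,Y=1) + P(X,Y=2)

I(X;Z) = I(X;f(Y)) = 0.0046 nats

Verification: 0.0492 ≥ 0.0046 ✓

Information cannot be created by processing; the function f can only lose information about X.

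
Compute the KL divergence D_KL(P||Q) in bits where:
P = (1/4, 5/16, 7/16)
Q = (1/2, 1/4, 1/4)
0.2038 bits

KL divergence: D_KL(P||Q) = Σ p(x) log(p(x)/q(x))

Computing term by term:
  x=0: 1/4 × log_2[(1/4)/(1/2)] = 1/4 × -1.0000 = -0.2500
  x=1: 5/16 × log_2[(5/16)/(1/4)] = 5/16 × 0.3219 = 0.1006
  x=2: 7/16 × log_2[(7/16)/(1/4)] = 7/16 × 0.8074 = 0.3532

D_KL(P||Q) = 0.2038 bits

Note: KL divergence is always non-negative and equals 0 iff P = Q.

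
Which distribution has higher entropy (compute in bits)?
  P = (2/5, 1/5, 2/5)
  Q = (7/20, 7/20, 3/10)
Q

Computing entropies in bits:
H(P) = 1.5219
H(Q) = 1.5813

Distribution Q has higher entropy.

Intuition: The distribution closer to uniform (more spread out) has higher entropy.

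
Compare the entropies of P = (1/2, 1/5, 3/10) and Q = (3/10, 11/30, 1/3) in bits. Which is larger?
Q

Computing entropies in bits:
H(P) = 1.4855
H(Q) = 1.5801

Distribution Q has higher entropy.

Intuition: The distribution closer to uniform (more spread out) has higher entropy.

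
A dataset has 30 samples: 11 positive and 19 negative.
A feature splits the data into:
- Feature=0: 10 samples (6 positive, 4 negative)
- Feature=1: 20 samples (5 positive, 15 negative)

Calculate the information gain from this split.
0.0836 bits

Information Gain = H(Y) - H(Y|Feature)

Before split:
P(positive) = 11/30 = 0.3667
H(Y) = 0.9481 bits

After split:
Feature=0: H = 0.9710 bits (weight = 10/30)
Feature=1: H = 0.8113 bits (weight = 20/30)
H(Y|Feature) = (10/30)×0.9710 + (20/30)×0.8113 = 0.8645 bits

Information Gain = 0.9481 - 0.8645 = 0.0836 bits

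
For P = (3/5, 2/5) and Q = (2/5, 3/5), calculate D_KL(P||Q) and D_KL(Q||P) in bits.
D_KL(P||Q) = 0.1170, D_KL(Q||P) = 0.1170

KL divergence is not symmetric: D_KL(P||Q) ≠ D_KL(Q||P) in general.

D_KL(P||Q) = 0.1170 bits
D_KL(Q||P) = 0.1170 bits

In this case they happen to be equal (to 4 decimal places).

This asymmetry is why KL divergence is not a true distance metric.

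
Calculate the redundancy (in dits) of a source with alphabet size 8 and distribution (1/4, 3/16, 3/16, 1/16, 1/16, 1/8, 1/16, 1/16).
0.0660 dits

Redundancy measures how far a source is from maximum entropy:
R = H_max - H(X)

Maximum entropy for 8 symbols: H_max = log_10(8) = 0.9031 dits
Actual entropy: H(X) = 0.8371 dits
Redundancy: R = 0.9031 - 0.8371 = 0.0660 dits

This redundancy represents potential for compression: the source could be compressed by 0.0660 dits per symbol.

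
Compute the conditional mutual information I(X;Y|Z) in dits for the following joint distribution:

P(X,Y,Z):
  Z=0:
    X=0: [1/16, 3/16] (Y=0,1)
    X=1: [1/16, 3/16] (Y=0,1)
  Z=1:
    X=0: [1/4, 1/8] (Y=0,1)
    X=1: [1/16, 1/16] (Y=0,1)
0.0024 dits

Conditional mutual information: I(X;Y|Z) = H(X|Z) + H(Y|Z) - H(X,Y|Z)

H(Z) = 0.3010
H(X,Z) = 0.5737 → H(X|Z) = 0.2726
H(Y,Z) = 0.5668 → H(Y|Z) = 0.2658
H(X,Y,Z) = 0.8371 → H(X,Y|Z) = 0.5360

I(X;Y|Z) = 0.2726 + 0.2658 - 0.5360 = 0.0024 dits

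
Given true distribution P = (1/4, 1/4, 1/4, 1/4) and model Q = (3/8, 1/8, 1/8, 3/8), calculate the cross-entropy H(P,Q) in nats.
1.5301 nats

Cross-entropy: H(P,Q) = -Σ p(x) log q(x)

Alternatively: H(P,Q) = H(P) + D_KL(P||Q)
H(P) = 1.3863 nats
D_KL(P||Q) = 0.1438 nats

H(P,Q) = 1.3863 + 0.1438 = 1.5301 nats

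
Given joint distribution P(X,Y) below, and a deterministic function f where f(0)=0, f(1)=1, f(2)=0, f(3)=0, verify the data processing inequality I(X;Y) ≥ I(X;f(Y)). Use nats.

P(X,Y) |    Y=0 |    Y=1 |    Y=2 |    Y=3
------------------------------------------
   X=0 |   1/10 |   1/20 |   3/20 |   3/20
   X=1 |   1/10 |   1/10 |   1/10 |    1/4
I(X;Y) = 0.0212, I(X;f(Y)) = 0.0050, inequality holds: 0.0212 ≥ 0.0050

Data Processing Inequality: For any Markov chain X → Y → Z, we have I(X;Y) ≥ I(X;Z).

Here Z = f(Y) is a deterministic function of Y, forming X → Y → Z.

Original I(X;Y) = 0.0212 nats

After applying f:
P(X,Z) where Z=f(Y):
- P(X,Z=0) = P(X,Y=0) + P(X,Y=2) + P(X,Y=3)
- P(X,Z=1) = P(X,Y=1)

I(X;Z) = I(X;f(Y)) = 0.0050 nats

Verification: 0.0212 ≥ 0.0050 ✓

Information cannot be created by processing; the function f can only lose information about X.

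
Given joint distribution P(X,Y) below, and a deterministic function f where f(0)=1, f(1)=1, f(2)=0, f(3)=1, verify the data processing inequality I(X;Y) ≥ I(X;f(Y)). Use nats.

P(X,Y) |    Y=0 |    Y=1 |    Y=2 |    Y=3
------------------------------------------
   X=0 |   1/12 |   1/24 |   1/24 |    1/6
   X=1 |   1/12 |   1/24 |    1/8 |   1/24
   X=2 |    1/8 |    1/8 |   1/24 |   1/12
I(X;Y) = 0.1040, I(X;f(Y)) = 0.0562, inequality holds: 0.1040 ≥ 0.0562

Data Processing Inequality: For any Markov chain X → Y → Z, we have I(X;Y) ≥ I(X;Z).

Here Z = f(Y) is a deterministic function of Y, forming X → Y → Z.

Original I(X;Y) = 0.1040 nats

After applying f:
P(X,Z) where Z=f(Y):
- P(X,Z=0) = P(X,Y=2)
- P(X,Z=1) = P(X,Y=0) + P(X,Y=1) + P(X,Y=3)

I(X;Z) = I(X;f(Y)) = 0.0562 nats

Verification: 0.1040 ≥ 0.0562 ✓

Information cannot be created by processing; the function f can only lose information about X.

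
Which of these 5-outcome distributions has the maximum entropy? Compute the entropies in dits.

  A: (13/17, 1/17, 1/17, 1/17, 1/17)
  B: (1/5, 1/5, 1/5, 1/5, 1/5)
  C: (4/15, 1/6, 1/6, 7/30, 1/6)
B

For a discrete distribution over n outcomes, entropy is maximized by the uniform distribution.

Computing entropies:
H(A) = 0.3786 dits
H(B) = 0.6990 dits
H(C) = 0.6896 dits

The uniform distribution (where all probabilities equal 1/5) achieves the maximum entropy of log_10(5) = 0.6990 dits.

Distribution B has the highest entropy.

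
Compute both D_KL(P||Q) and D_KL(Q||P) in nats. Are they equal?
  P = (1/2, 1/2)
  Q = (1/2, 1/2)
D_KL(P||Q) = 0.0000, D_KL(Q||P) = 0.0000

KL divergence is not symmetric: D_KL(P||Q) ≠ D_KL(Q||P) in general.

D_KL(P||Q) = 0.0000 nats
D_KL(Q||P) = 0.0000 nats

In this case they happen to be equal (to 4 decimal places).

This asymmetry is why KL divergence is not a true distance metric.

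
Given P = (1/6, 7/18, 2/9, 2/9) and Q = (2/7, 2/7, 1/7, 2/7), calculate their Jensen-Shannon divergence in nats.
0.0182 nats

Jensen-Shannon divergence is:
JSD(P||Q) = 0.5 × D_KL(P||M) + 0.5 × D_KL(Q||M)
where M = 0.5 × (P + Q) is the mixture distribution.

M = 0.5 × (1/6, 7/18, 2/9, 2/9) + 0.5 × (2/7, 2/7, 1/7, 2/7) = (0.22619, 0.337302, 0.18254, 0.253968)

D_KL(P||M) = 0.0185 nats
D_KL(Q||M) = 0.0180 nats

JSD(P||Q) = 0.5 × 0.0185 + 0.5 × 0.0180 = 0.0182 nats

Unlike KL divergence, JSD is symmetric and bounded: 0 ≤ JSD ≤ log(2).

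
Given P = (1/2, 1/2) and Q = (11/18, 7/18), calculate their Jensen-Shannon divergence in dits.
0.0027 dits

Jensen-Shannon divergence is:
JSD(P||Q) = 0.5 × D_KL(P||M) + 0.5 × D_KL(Q||M)
where M = 0.5 × (P + Q) is the mixture distribution.

M = 0.5 × (1/2, 1/2) + 0.5 × (11/18, 7/18) = (5/9, 4/9)

D_KL(P||M) = 0.0027 dits
D_KL(Q||M) = 0.0027 dits

JSD(P||Q) = 0.5 × 0.0027 + 0.5 × 0.0027 = 0.0027 dits

Unlike KL divergence, JSD is symmetric and bounded: 0 ≤ JSD ≤ log(2).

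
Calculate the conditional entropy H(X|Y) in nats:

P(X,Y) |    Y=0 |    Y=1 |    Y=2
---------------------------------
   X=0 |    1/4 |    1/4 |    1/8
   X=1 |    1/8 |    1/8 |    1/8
0.6507 nats

Using the chain rule: H(X|Y) = H(X,Y) - H(Y)

First, compute H(X,Y) = 1.7329 nats

Marginal P(Y) = (3/8, 3/8, 1/4)
H(Y) = 1.0822 nats

H(X|Y) = H(X,Y) - H(Y) = 1.7329 - 1.0822 = 0.6507 nats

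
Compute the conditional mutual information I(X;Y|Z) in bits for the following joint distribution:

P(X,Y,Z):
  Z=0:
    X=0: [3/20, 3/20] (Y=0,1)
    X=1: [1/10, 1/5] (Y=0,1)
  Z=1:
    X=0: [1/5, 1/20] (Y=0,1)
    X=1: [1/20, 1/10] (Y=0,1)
0.0760 bits

Conditional mutual information: I(X;Y|Z) = H(X|Z) + H(Y|Z) - H(X,Y|Z)

H(Z) = 0.9710
H(X,Z) = 1.9527 → H(X|Z) = 0.9818
H(Y,Z) = 1.9406 → H(Y|Z) = 0.9697
H(X,Y,Z) = 2.8464 → H(X,Y|Z) = 1.8755

I(X;Y|Z) = 0.9818 + 0.9697 - 1.8755 = 0.0760 bits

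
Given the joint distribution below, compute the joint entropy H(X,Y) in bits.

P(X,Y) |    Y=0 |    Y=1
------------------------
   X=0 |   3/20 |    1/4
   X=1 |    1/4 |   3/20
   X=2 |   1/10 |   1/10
2.4855 bits

Joint entropy is H(X,Y) = -Σ_{x,y} p(x,y) log p(x,y).

Summing over all non-zero entries:
H(X,Y) = -[3/20·log_2(3/20) + 1/4·log_2(1/4) + 1/4·log_2(1/4) + 3/20·log_2(3/20) + 1/10·log_2(1/10) + 1/10·log_2(1/10)]
H(X,Y) = 2.4855 bits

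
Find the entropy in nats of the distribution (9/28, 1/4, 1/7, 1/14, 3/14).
1.5080 nats

Shannon entropy is H(X) = -Σ p(x) log p(x).

For P = (9/28, 1/4, 1/7, 1/14, 3/14):
H = -9/28 × log_e(9/28) -1/4 × log_e(1/4) -1/7 × log_e(1/7) -1/14 × log_e(1/14) -3/14 × log_e(3/14)
H = 1.5080 nats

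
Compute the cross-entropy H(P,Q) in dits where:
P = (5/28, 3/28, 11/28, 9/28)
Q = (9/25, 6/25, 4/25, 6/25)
0.6575 dits

Cross-entropy: H(P,Q) = -Σ p(x) log q(x)

Alternatively: H(P,Q) = H(P) + D_KL(P||Q)
H(P) = 0.5554 dits
D_KL(P||Q) = 0.1021 dits

H(P,Q) = 0.5554 + 0.1021 = 0.6575 dits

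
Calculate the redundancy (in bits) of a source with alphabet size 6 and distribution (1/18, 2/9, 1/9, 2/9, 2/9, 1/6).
0.1236 bits

Redundancy measures how far a source is from maximum entropy:
R = H_max - H(X)

Maximum entropy for 6 symbols: H_max = log_2(6) = 2.5850 bits
Actual entropy: H(X) = 2.4613 bits
Redundancy: R = 2.5850 - 2.4613 = 0.1236 bits

This redundancy represents potential for compression: the source could be compressed by 0.1236 bits per symbol.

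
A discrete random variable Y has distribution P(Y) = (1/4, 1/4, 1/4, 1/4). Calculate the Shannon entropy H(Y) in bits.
2.0000 bits

Shannon entropy is H(X) = -Σ p(x) log p(x).

For P = (1/4, 1/4, 1/4, 1/4):
H = -1/4 × log_2(1/4) -1/4 × log_2(1/4) -1/4 × log_2(1/4) -1/4 × log_2(1/4)
H = 2.0000 bits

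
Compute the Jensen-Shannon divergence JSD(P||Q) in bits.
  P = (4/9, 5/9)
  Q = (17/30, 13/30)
0.0108 bits

Jensen-Shannon divergence is:
JSD(P||Q) = 0.5 × D_KL(P||M) + 0.5 × D_KL(Q||M)
where M = 0.5 × (P + Q) is the mixture distribution.

M = 0.5 × (4/9, 5/9) + 0.5 × (17/30, 13/30) = (0.505556, 0.494444)

D_KL(P||M) = 0.0108 bits
D_KL(Q||M) = 0.0108 bits

JSD(P||Q) = 0.5 × 0.0108 + 0.5 × 0.0108 = 0.0108 bits

Unlike KL divergence, JSD is symmetric and bounded: 0 ≤ JSD ≤ log(2).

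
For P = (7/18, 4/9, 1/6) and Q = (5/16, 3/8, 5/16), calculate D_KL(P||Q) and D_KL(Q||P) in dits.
D_KL(P||Q) = 0.0242, D_KL(Q||P) = 0.0280

KL divergence is not symmetric: D_KL(P||Q) ≠ D_KL(Q||P) in general.

D_KL(P||Q) = 0.0242 dits
D_KL(Q||P) = 0.0280 dits

No, they are not equal!

This asymmetry is why KL divergence is not a true distance metric.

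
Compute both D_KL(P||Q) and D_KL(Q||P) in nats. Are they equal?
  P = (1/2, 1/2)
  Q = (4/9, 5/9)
D_KL(P||Q) = 0.0062, D_KL(Q||P) = 0.0062

KL divergence is not symmetric: D_KL(P||Q) ≠ D_KL(Q||P) in general.

D_KL(P||Q) = 0.0062 nats
D_KL(Q||P) = 0.0062 nats

In this case they happen to be equal (to 4 decimal places).

This asymmetry is why KL divergence is not a true distance metric.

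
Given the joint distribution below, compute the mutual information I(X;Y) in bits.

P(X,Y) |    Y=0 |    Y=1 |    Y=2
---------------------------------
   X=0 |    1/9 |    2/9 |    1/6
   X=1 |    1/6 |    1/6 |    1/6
0.0138 bits

Mutual information: I(X;Y) = H(X) + H(Y) - H(X,Y)

Marginals:
P(X) = (1/2, 1/2), H(X) = 1.0000 bits
P(Y) = (5/18, 7/18, 1/3), H(Y) = 1.5715 bits

Joint entropy: H(X,Y) = 2.5577 bits

I(X;Y) = 1.0000 + 1.5715 - 2.5577 = 0.0138 bits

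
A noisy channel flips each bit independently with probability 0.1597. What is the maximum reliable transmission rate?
0.3664 bits

For a binary symmetric channel (BSC) with error probability p:
Capacity C = 1 - H(p) bits per symbol

where H(p) = -p log₂(p) - (1-p) log₂(1-p) is the binary entropy function.

H(0.1597) = 0.6336 bits
C = 1 - 0.6336 = 0.3664 bits per symbol

This means we can reliably transmit up to 0.3664 bits of information per channel use.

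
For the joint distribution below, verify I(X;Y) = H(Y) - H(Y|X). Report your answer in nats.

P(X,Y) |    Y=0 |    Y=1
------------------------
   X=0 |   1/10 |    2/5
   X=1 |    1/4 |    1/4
I(X;Y) = 0.0507 nats

Mutual information has multiple equivalent forms:
- I(X;Y) = H(X) - H(X|Y)
- I(X;Y) = H(Y) - H(Y|X)
- I(X;Y) = H(X) + H(Y) - H(X,Y)

Computing all quantities:
H(X) = 0.6931, H(Y) = 0.6474, H(X,Y) = 1.2899
H(X|Y) = 0.6425, H(Y|X) = 0.5968

Verification:
H(X) - H(X|Y) = 0.6931 - 0.6425 = 0.0507
H(Y) - H(Y|X) = 0.6474 - 0.5968 = 0.0507
H(X) + H(Y) - H(X,Y) = 0.6931 + 0.6474 - 1.2899 = 0.0507

All forms give I(X;Y) = 0.0507 nats. ✓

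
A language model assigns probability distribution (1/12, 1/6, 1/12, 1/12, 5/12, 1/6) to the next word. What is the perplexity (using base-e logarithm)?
4.8708

Perplexity is e^H (or exp(H) for natural log).

First, H = -Σ p log p = 1.5833 nats
Perplexity = e^1.5833 = 4.8708

Interpretation: The model's uncertainty is equivalent to choosing uniformly among 4.9 options.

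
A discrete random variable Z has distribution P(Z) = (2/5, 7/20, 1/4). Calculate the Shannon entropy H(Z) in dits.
0.4693 dits

Shannon entropy is H(X) = -Σ p(x) log p(x).

For P = (2/5, 7/20, 1/4):
H = -2/5 × log_10(2/5) -7/20 × log_10(7/20) -1/4 × log_10(1/4)
H = 0.4693 dits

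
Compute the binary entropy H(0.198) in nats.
0.4976 nats

The binary entropy function is:
H(p) = -p log(p) - (1-p) log(1-p)

H(0.198) = -0.198 × log_e(0.198) - 0.802 × log_e(0.802)
H(0.198) = 0.4976 nats

Note: Binary entropy is maximized at p=0.5 (H=1 bit) and minimized at p=0 or p=1 (H=0).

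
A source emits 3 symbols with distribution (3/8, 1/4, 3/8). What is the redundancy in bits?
0.0237 bits

Redundancy measures how far a source is from maximum entropy:
R = H_max - H(X)

Maximum entropy for 3 symbols: H_max = log_2(3) = 1.5850 bits
Actual entropy: H(X) = 1.5613 bits
Redundancy: R = 1.5850 - 1.5613 = 0.0237 bits

This redundancy represents potential for compression: the source could be compressed by 0.0237 bits per symbol.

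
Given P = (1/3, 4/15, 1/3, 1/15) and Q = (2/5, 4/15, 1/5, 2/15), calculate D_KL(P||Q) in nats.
0.0633 nats

KL divergence: D_KL(P||Q) = Σ p(x) log(p(x)/q(x))

Computing term by term:
  x=0: 1/3 × log_e[(1/3)/(2/5)] = 1/3 × -0.1823 = -0.0608
  x=1: 4/15 × log_e[(4/15)/(4/15)] = 4/15 × 0.0000 = 0.0000
  x=2: 1/3 × log_e[(1/3)/(1/5)] = 1/3 × 0.5108 = 0.1703
  x=3: 1/15 × log_e[(1/15)/(2/15)] = 1/15 × -0.6931 = -0.0462

D_KL(P||Q) = 0.0633 nats

Note: KL divergence is always non-negative and equals 0 iff P = Q.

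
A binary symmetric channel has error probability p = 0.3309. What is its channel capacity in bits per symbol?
0.0842 bits

For a binary symmetric channel (BSC) with error probability p:
Capacity C = 1 - H(p) bits per symbol

where H(p) = -p log₂(p) - (1-p) log₂(1-p) is the binary entropy function.

H(0.3309) = 0.9158 bits
C = 1 - 0.9158 = 0.0842 bits per symbol

This means we can reliably transmit up to 0.0842 bits of information per channel use.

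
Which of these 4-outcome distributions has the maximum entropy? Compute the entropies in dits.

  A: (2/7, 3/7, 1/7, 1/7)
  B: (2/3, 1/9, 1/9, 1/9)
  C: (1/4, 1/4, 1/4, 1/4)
C

For a discrete distribution over n outcomes, entropy is maximized by the uniform distribution.

Computing entropies:
H(A) = 0.5546 dits
H(B) = 0.4355 dits
H(C) = 0.6021 dits

The uniform distribution (where all probabilities equal 1/4) achieves the maximum entropy of log_10(4) = 0.6021 dits.

Distribution C has the highest entropy.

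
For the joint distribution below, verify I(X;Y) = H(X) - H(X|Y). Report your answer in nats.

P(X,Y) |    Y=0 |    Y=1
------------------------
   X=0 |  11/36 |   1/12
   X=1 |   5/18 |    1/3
I(X;Y) = 0.0561 nats

Mutual information has multiple equivalent forms:
- I(X;Y) = H(X) - H(X|Y)
- I(X;Y) = H(Y) - H(Y|X)
- I(X;Y) = H(X) + H(Y) - H(X,Y)

Computing all quantities:
H(X) = 0.6682, H(Y) = 0.6792, H(X,Y) = 1.2914
H(X|Y) = 0.6122, H(Y|X) = 0.6231

Verification:
H(X) - H(X|Y) = 0.6682 - 0.6122 = 0.0561
H(Y) - H(Y|X) = 0.6792 - 0.6231 = 0.0561
H(X) + H(Y) - H(X,Y) = 0.6682 + 0.6792 - 1.2914 = 0.0561

All forms give I(X;Y) = 0.0561 nats. ✓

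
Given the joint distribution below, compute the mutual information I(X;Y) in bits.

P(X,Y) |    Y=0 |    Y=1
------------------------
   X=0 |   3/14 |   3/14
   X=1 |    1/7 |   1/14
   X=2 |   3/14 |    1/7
0.0131 bits

Mutual information: I(X;Y) = H(X) + H(Y) - H(X,Y)

Marginals:
P(X) = (3/7, 3/14, 5/14), H(X) = 1.5306 bits
P(Y) = (4/7, 3/7), H(Y) = 0.9852 bits

Joint entropy: H(X,Y) = 2.5027 bits

I(X;Y) = 1.5306 + 0.9852 - 2.5027 = 0.0131 bits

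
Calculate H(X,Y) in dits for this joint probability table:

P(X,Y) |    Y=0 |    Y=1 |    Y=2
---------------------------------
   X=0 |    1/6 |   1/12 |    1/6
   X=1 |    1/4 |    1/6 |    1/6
0.7592 dits

Joint entropy is H(X,Y) = -Σ_{x,y} p(x,y) log p(x,y).

Summing over all non-zero entries:
H(X,Y) = -[1/6·log_10(1/6) + 1/12·log_10(1/12) + 1/6·log_10(1/6) + 1/4·log_10(1/4) + 1/6·log_10(1/6) + 1/6·log_10(1/6)]
H(X,Y) = 0.7592 dits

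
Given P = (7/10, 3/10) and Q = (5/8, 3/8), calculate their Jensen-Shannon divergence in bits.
0.0045 bits

Jensen-Shannon divergence is:
JSD(P||Q) = 0.5 × D_KL(P||M) + 0.5 × D_KL(Q||M)
where M = 0.5 × (P + Q) is the mixture distribution.

M = 0.5 × (7/10, 3/10) + 0.5 × (5/8, 3/8) = (0.6625, 0.3375)

D_KL(P||M) = 0.0046 bits
D_KL(Q||M) = 0.0045 bits

JSD(P||Q) = 0.5 × 0.0046 + 0.5 × 0.0045 = 0.0045 bits

Unlike KL divergence, JSD is symmetric and bounded: 0 ≤ JSD ≤ log(2).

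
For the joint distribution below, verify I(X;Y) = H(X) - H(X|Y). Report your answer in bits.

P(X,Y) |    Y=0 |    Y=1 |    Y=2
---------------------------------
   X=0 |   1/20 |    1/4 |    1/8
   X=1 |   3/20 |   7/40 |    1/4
I(X;Y) = 0.0617 bits

Mutual information has multiple equivalent forms:
- I(X;Y) = H(X) - H(X|Y)
- I(X;Y) = H(Y) - H(Y|X)
- I(X;Y) = H(X) + H(Y) - H(X,Y)

Computing all quantities:
H(X) = 0.9837, H(Y) = 1.5197, H(X,Y) = 2.4417
H(X|Y) = 0.9220, H(Y|X) = 1.4580

Verification:
H(X) - H(X|Y) = 0.9837 - 0.9220 = 0.0617
H(Y) - H(Y|X) = 1.5197 - 1.4580 = 0.0617
H(X) + H(Y) - H(X,Y) = 0.9837 + 1.5197 - 2.4417 = 0.0617

All forms give I(X;Y) = 0.0617 bits. ✓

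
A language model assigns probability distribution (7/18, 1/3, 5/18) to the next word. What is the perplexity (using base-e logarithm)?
2.9722

Perplexity is e^H (or exp(H) for natural log).

First, H = -Σ p log p = 1.0893 nats
Perplexity = e^1.0893 = 2.9722

Interpretation: The model's uncertainty is equivalent to choosing uniformly among 3.0 options.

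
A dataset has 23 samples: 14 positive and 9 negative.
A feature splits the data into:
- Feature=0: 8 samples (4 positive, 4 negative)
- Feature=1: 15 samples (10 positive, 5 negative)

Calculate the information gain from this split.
0.0189 bits

Information Gain = H(Y) - H(Y|Feature)

Before split:
P(positive) = 14/23 = 0.6087
H(Y) = 0.9656 bits

After split:
Feature=0: H = 1.0000 bits (weight = 8/23)
Feature=1: H = 0.9183 bits (weight = 15/23)
H(Y|Feature) = (8/23)×1.0000 + (15/23)×0.9183 = 0.9467 bits

Information Gain = 0.9656 - 0.9467 = 0.0189 bits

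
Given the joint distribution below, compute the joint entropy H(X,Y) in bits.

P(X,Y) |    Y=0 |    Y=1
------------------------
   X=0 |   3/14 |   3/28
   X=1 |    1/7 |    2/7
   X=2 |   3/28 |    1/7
2.4852 bits

Joint entropy is H(X,Y) = -Σ_{x,y} p(x,y) log p(x,y).

Summing over all non-zero entries:
H(X,Y) = -[3/14·log_2(3/14) + 3/28·log_2(3/28) + 1/7·log_2(1/7) + 2/7·log_2(2/7) + 3/28·log_2(3/28) + 1/7·log_2(1/7)]
H(X,Y) = 2.4852 bits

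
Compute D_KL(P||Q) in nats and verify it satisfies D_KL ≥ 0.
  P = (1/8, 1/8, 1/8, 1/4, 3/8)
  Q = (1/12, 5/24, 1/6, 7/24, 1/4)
0.0644 nats

KL divergence satisfies the Gibbs inequality: D_KL(P||Q) ≥ 0 for all distributions P, Q.

D_KL(P||Q) = Σ p(x) log(p(x)/q(x))
Term by term:
  x=0: 1/8 × log_e[(1/8)/(1/12)] = 0.0507
  x=1: 1/8 × log_e[(1/8)/(5/24)] = -0.0639
  x=2: 1/8 × log_e[(1/8)/(1/6)] = -0.0360
  x=3: 1/4 × log_e[(1/4)/(7/24)] = -0.0385
  x=4: 3/8 × log_e[(3/8)/(1/4)] = 0.1520
D_KL(P||Q) = 0.0644 nats

D_KL(P||Q) = 0.0644 ≥ 0 ✓

This non-negativity is a fundamental property: relative entropy cannot be negative because it measures how different Q is from P.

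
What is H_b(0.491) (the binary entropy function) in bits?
0.9998 bits

The binary entropy function is:
H(p) = -p log(p) - (1-p) log(1-p)

H(0.491) = -0.491 × log_2(0.491) - 0.509 × log_2(0.509)
H(0.491) = 0.9998 bits

Note: Binary entropy is maximized at p=0.5 (H=1 bit) and minimized at p=0 or p=1 (H=0).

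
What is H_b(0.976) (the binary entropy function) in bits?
0.1633 bits

The binary entropy function is:
H(p) = -p log(p) - (1-p) log(1-p)

H(0.976) = -0.976 × log_2(0.976) - 0.024 × log_2(0.024)
H(0.976) = 0.1633 bits

Note: Binary entropy is maximized at p=0.5 (H=1 bit) and minimized at p=0 or p=1 (H=0).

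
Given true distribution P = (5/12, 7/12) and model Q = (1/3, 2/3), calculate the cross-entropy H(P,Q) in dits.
0.3015 dits

Cross-entropy: H(P,Q) = -Σ p(x) log q(x)

Alternatively: H(P,Q) = H(P) + D_KL(P||Q)
H(P) = 0.2950 dits
D_KL(P||Q) = 0.0066 dits

H(P,Q) = 0.2950 + 0.0066 = 0.3015 dits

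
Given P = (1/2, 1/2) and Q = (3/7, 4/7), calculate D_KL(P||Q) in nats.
0.0103 nats

KL divergence: D_KL(P||Q) = Σ p(x) log(p(x)/q(x))

Computing term by term:
  x=0: 1/2 × log_e[(1/2)/(3/7)] = 1/2 × 0.1542 = 0.0771
  x=1: 1/2 × log_e[(1/2)/(4/7)] = 1/2 × -0.1335 = -0.0668

D_KL(P||Q) = 0.0103 nats

Note: KL divergence is always non-negative and equals 0 iff P = Q.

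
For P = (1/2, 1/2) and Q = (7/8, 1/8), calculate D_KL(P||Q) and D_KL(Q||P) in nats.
D_KL(P||Q) = 0.4133, D_KL(Q||P) = 0.3164

KL divergence is not symmetric: D_KL(P||Q) ≠ D_KL(Q||P) in general.

D_KL(P||Q) = 0.4133 nats
D_KL(Q||P) = 0.3164 nats

No, they are not equal!

This asymmetry is why KL divergence is not a true distance metric.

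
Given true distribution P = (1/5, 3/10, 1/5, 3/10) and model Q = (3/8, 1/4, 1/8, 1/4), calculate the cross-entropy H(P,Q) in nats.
1.4438 nats

Cross-entropy: H(P,Q) = -Σ p(x) log q(x)

Alternatively: H(P,Q) = H(P) + D_KL(P||Q)
H(P) = 1.3662 nats
D_KL(P||Q) = 0.0777 nats

H(P,Q) = 1.3662 + 0.0777 = 1.4438 nats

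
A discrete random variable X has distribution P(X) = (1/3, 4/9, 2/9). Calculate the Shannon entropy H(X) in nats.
1.0609 nats

Shannon entropy is H(X) = -Σ p(x) log p(x).

For P = (1/3, 4/9, 2/9):
H = -1/3 × log_e(1/3) -4/9 × log_e(4/9) -2/9 × log_e(2/9)
H = 1.0609 nats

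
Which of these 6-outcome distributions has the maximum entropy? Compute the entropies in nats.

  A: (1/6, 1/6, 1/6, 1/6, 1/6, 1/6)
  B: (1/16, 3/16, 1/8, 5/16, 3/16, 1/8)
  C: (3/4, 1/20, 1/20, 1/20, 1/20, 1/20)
A

For a discrete distribution over n outcomes, entropy is maximized by the uniform distribution.

Computing entropies:
H(A) = 1.7918 nats
H(B) = 1.6844 nats
H(C) = 0.9647 nats

The uniform distribution (where all probabilities equal 1/6) achieves the maximum entropy of log_e(6) = 1.7918 nats.

Distribution A has the highest entropy.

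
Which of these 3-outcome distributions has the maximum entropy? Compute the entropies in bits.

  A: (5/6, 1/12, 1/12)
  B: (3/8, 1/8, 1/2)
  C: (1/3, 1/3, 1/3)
C

For a discrete distribution over n outcomes, entropy is maximized by the uniform distribution.

Computing entropies:
H(A) = 0.8167 bits
H(B) = 1.4056 bits
H(C) = 1.5850 bits

The uniform distribution (where all probabilities equal 1/3) achieves the maximum entropy of log_2(3) = 1.5850 bits.

Distribution C has the highest entropy.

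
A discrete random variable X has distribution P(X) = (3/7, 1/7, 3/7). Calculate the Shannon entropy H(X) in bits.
1.4488 bits

Shannon entropy is H(X) = -Σ p(x) log p(x).

For P = (3/7, 1/7, 3/7):
H = -3/7 × log_2(3/7) -1/7 × log_2(1/7) -3/7 × log_2(3/7)
H = 1.4488 bits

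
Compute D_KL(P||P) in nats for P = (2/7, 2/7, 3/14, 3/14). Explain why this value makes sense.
0.0000 nats

KL divergence satisfies the Gibbs inequality: D_KL(P||Q) ≥ 0 for all distributions P, Q.

D_KL(P||Q) = Σ p(x) log(p(x)/q(x))
Each term is p(x) × log_e(p(x)/p(x)) = p(x) × log_e(1) = 0, so the sum is 0.
D_KL(P||Q) = 0.0000 nats

When P = Q, the KL divergence is exactly 0, as there is no 'divergence' between identical distributions.

This non-negativity is a fundamental property: relative entropy cannot be negative because it measures how different Q is from P.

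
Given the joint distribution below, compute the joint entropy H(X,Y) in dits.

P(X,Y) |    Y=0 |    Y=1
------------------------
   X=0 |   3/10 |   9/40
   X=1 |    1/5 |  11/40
0.5966 dits

Joint entropy is H(X,Y) = -Σ_{x,y} p(x,y) log p(x,y).

Summing over all non-zero entries:
H(X,Y) = -[3/10·log_10(3/10) + 9/40·log_10(9/40) + 1/5·log_10(1/5) + 11/40·log_10(11/40)]
H(X,Y) = 0.5966 dits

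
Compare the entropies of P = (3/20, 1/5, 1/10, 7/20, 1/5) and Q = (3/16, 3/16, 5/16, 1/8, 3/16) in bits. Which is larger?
Q

Computing entropies in bits:
H(P) = 2.2016
H(Q) = 2.2579

Distribution Q has higher entropy.

Intuition: The distribution closer to uniform (more spread out) has higher entropy.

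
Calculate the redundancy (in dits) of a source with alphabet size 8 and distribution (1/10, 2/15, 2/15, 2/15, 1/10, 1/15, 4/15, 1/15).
0.0432 dits

Redundancy measures how far a source is from maximum entropy:
R = H_max - H(X)

Maximum entropy for 8 symbols: H_max = log_10(8) = 0.9031 dits
Actual entropy: H(X) = 0.8599 dits
Redundancy: R = 0.9031 - 0.8599 = 0.0432 dits

This redundancy represents potential for compression: the source could be compressed by 0.0432 dits per symbol.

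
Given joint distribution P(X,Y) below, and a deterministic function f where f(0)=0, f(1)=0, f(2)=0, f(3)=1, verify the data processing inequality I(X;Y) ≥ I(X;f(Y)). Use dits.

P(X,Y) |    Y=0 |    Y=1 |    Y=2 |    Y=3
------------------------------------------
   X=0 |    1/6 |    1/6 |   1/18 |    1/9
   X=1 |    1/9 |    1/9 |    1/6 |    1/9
I(X;Y) = 0.0175, I(X;f(Y)) = 0.0000, inequality holds: 0.0175 ≥ 0.0000

Data Processing Inequality: For any Markov chain X → Y → Z, we have I(X;Y) ≥ I(X;Z).

Here Z = f(Y) is a deterministic function of Y, forming X → Y → Z.

Original I(X;Y) = 0.0175 dits

After applying f:
P(X,Z) where Z=f(Y):
- P(X,Z=0) = P(X,Y=0) + P(X,Y=1) + P(X,Y=2)
- P(X,Z=1) = P(X,Y=3)

I(X;Z) = I(X;f(Y)) = 0.0000 dits

Verification: 0.0175 ≥ 0.0000 ✓

Information cannot be created by processing; the function f can only lose information about X.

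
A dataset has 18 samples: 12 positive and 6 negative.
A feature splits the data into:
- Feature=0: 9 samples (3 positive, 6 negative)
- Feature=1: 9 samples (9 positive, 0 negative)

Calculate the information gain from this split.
0.4591 bits

Information Gain = H(Y) - H(Y|Feature)

Before split:
P(positive) = 12/18 = 0.6667
H(Y) = 0.9183 bits

After split:
Feature=0: H = 0.9183 bits (weight = 9/18)
Feature=1: H = 0.0000 bits (weight = 9/18)
H(Y|Feature) = (9/18)×0.9183 + (9/18)×0.0000 = 0.4591 bits

Information Gain = 0.9183 - 0.4591 = 0.4591 bits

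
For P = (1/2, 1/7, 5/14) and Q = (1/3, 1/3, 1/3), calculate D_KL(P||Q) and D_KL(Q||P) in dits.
D_KL(P||Q) = 0.0462, D_KL(Q||P) = 0.0540

KL divergence is not symmetric: D_KL(P||Q) ≠ D_KL(Q||P) in general.

D_KL(P||Q) = 0.0462 dits
D_KL(Q||P) = 0.0540 dits

No, they are not equal!

This asymmetry is why KL divergence is not a true distance metric.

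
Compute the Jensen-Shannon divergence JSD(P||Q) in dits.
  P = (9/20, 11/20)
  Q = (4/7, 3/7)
0.0032 dits

Jensen-Shannon divergence is:
JSD(P||Q) = 0.5 × D_KL(P||M) + 0.5 × D_KL(Q||M)
where M = 0.5 × (P + Q) is the mixture distribution.

M = 0.5 × (9/20, 11/20) + 0.5 × (4/7, 3/7) = (0.510714, 0.489286)

D_KL(P||M) = 0.0032 dits
D_KL(Q||M) = 0.0032 dits

JSD(P||Q) = 0.5 × 0.0032 + 0.5 × 0.0032 = 0.0032 dits

Unlike KL divergence, JSD is symmetric and bounded: 0 ≤ JSD ≤ log(2).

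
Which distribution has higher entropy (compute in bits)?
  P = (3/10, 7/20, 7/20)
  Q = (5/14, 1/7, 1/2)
P

Computing entropies in bits:
H(P) = 1.5813
H(Q) = 1.4316

Distribution P has higher entropy.

Intuition: The distribution closer to uniform (more spread out) has higher entropy.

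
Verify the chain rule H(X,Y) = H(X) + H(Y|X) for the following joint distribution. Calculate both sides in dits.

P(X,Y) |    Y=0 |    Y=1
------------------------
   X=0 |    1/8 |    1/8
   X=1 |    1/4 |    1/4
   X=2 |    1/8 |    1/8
H(X,Y) = 0.7526, H(X) = 0.4515, H(Y|X) = 0.3010 (all in dits)

Chain rule: H(X,Y) = H(X) + H(Y|X)

Left side — joint entropy directly:
H(X,Y) = -Σ p(x,y) log p(x,y) = 0.7526 dits

Right side — compute H(Y|X) from the conditional distributions:
P(X) = (1/4, 1/2, 1/4), so H(X) = 0.4515 dits
H(Y|X) = Σ_x P(X=x) · H(Y|X=x):
  P(Y|X=0) = (1/2, 1/2), H(Y|X=0) = 0.3010, weight P(X=0) = 1/4
  P(Y|X=1) = (1/2, 1/2), H(Y|X=1) = 0.3010, weight P(X=1) = 1/2
  P(Y|X=2) = (1/2, 1/2), H(Y|X=2) = 0.3010, weight P(X=2) = 1/4
H(Y|X) = 0.3010 dits

H(X) + H(Y|X) = 0.4515 + 0.3010 = 0.7526 dits

Both sides equal 0.7526 dits. ✓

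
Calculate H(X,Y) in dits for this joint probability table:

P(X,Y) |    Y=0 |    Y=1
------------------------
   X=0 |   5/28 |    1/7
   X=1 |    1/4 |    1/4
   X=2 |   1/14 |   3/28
0.7412 dits

Joint entropy is H(X,Y) = -Σ_{x,y} p(x,y) log p(x,y).

Summing over all non-zero entries:
H(X,Y) = -[5/28·log_10(5/28) + 1/7·log_10(1/7) + 1/4·log_10(1/4) + 1/4·log_10(1/4) + 1/14·log_10(1/14) + 3/28·log_10(3/28)]
H(X,Y) = 0.7412 dits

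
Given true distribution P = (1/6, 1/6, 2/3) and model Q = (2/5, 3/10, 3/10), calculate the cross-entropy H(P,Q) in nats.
1.1560 nats

Cross-entropy: H(P,Q) = -Σ p(x) log q(x)

Alternatively: H(P,Q) = H(P) + D_KL(P||Q)
H(P) = 0.8676 nats
D_KL(P||Q) = 0.2885 nats

H(P,Q) = 0.8676 + 0.2885 = 1.1560 nats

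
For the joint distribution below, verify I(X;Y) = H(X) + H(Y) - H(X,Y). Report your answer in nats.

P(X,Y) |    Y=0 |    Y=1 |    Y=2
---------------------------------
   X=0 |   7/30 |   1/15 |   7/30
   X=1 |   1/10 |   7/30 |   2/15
I(X;Y) = 0.0880 nats

Mutual information has multiple equivalent forms:
- I(X;Y) = H(X) - H(X|Y)
- I(X;Y) = H(Y) - H(Y|X)
- I(X;Y) = H(X) + H(Y) - H(X,Y)

Computing all quantities:
H(X) = 0.6909, H(Y) = 1.0953, H(X,Y) = 1.6981
H(X|Y) = 0.6029, H(Y|X) = 1.0072

Verification:
H(X) - H(X|Y) = 0.6909 - 0.6029 = 0.0880
H(Y) - H(Y|X) = 1.0953 - 1.0072 = 0.0880
H(X) + H(Y) - H(X,Y) = 0.6909 + 1.0953 - 1.6981 = 0.0880

All forms give I(X;Y) = 0.0880 nats. ✓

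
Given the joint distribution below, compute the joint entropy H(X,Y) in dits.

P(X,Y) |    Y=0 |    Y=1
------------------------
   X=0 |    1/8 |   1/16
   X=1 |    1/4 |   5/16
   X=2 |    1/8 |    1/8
0.7223 dits

Joint entropy is H(X,Y) = -Σ_{x,y} p(x,y) log p(x,y).

Summing over all non-zero entries:
H(X,Y) = -[1/8·log_10(1/8) + 1/16·log_10(1/16) + 1/4·log_10(1/4) + 5/16·log_10(5/16) + 1/8·log_10(1/8) + 1/8·log_10(1/8)]
H(X,Y) = 0.7223 dits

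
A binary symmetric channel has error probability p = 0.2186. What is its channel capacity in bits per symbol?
0.2424 bits

For a binary symmetric channel (BSC) with error probability p:
Capacity C = 1 - H(p) bits per symbol

where H(p) = -p log₂(p) - (1-p) log₂(1-p) is the binary entropy function.

H(0.2186) = 0.7576 bits
C = 1 - 0.7576 = 0.2424 bits per symbol

This means we can reliably transmit up to 0.2424 bits of information per channel use.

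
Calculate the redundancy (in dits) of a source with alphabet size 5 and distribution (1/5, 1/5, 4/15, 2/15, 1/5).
0.0098 dits

Redundancy measures how far a source is from maximum entropy:
R = H_max - H(X)

Maximum entropy for 5 symbols: H_max = log_10(5) = 0.6990 dits
Actual entropy: H(X) = 0.6891 dits
Redundancy: R = 0.6990 - 0.6891 = 0.0098 dits

This redundancy represents potential for compression: the source could be compressed by 0.0098 dits per symbol.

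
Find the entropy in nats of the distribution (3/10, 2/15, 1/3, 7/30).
1.3356 nats

Shannon entropy is H(X) = -Σ p(x) log p(x).

For P = (3/10, 2/15, 1/3, 7/30):
H = -3/10 × log_e(3/10) -2/15 × log_e(2/15) -1/3 × log_e(1/3) -7/30 × log_e(7/30)
H = 1.3356 nats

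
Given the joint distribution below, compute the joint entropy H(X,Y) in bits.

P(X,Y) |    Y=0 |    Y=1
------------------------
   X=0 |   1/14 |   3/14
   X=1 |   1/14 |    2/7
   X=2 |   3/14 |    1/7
2.4138 bits

Joint entropy is H(X,Y) = -Σ_{x,y} p(x,y) log p(x,y).

Summing over all non-zero entries:
H(X,Y) = -[1/14·log_2(1/14) + 3/14·log_2(3/14) + 1/14·log_2(1/14) + 2/7·log_2(2/7) + 3/14·log_2(3/14) + 1/7·log_2(1/7)]
H(X,Y) = 2.4138 bits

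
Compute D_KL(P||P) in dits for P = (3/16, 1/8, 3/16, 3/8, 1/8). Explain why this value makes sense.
0.0000 dits

KL divergence satisfies the Gibbs inequality: D_KL(P||Q) ≥ 0 for all distributions P, Q.

D_KL(P||Q) = Σ p(x) log(p(x)/q(x))
Each term is p(x) × log_10(p(x)/p(x)) = p(x) × log_10(1) = 0, so the sum is 0.
D_KL(P||Q) = 0.0000 dits

When P = Q, the KL divergence is exactly 0, as there is no 'divergence' between identical distributions.

This non-negativity is a fundamental property: relative entropy cannot be negative because it measures how different Q is from P.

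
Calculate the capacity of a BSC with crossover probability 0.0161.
0.8811 bits

For a binary symmetric channel (BSC) with error probability p:
Capacity C = 1 - H(p) bits per symbol

where H(p) = -p log₂(p) - (1-p) log₂(1-p) is the binary entropy function.

H(0.0161) = 0.1189 bits
C = 1 - 0.1189 = 0.8811 bits per symbol

This means we can reliably transmit up to 0.8811 bits of information per channel use.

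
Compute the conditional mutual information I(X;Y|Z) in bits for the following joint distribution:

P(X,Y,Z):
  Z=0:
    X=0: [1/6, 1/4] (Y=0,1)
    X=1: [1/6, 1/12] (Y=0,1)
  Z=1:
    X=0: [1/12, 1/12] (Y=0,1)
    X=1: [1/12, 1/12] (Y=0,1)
0.0325 bits

Conditional mutual information: I(X;Y|Z) = H(X|Z) + H(Y|Z) - H(X,Y|Z)

H(Z) = 0.9183
H(X,Z) = 1.8879 → H(X|Z) = 0.9696
H(Y,Z) = 1.9183 → H(Y|Z) = 1.0000
H(X,Y,Z) = 2.8554 → H(X,Y|Z) = 1.9371

I(X;Y|Z) = 0.9696 + 1.0000 - 1.9371 = 0.0325 bits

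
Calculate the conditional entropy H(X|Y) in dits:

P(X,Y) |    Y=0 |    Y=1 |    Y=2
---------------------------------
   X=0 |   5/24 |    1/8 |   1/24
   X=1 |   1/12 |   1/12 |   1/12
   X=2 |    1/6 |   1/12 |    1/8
0.4527 dits

Using the chain rule: H(X|Y) = H(X,Y) - H(Y)

First, compute H(X,Y) = 0.9146 dits

Marginal P(Y) = (11/24, 7/24, 1/4)
H(Y) = 0.4619 dits

H(X|Y) = H(X,Y) - H(Y) = 0.9146 - 0.4619 = 0.4527 dits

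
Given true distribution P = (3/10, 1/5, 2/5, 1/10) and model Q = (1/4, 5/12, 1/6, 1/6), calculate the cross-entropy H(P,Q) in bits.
2.1451 bits

Cross-entropy: H(P,Q) = -Σ p(x) log q(x)

Alternatively: H(P,Q) = H(P) + D_KL(P||Q)
H(P) = 1.8464 bits
D_KL(P||Q) = 0.2986 bits

H(P,Q) = 1.8464 + 0.2986 = 2.1451 bits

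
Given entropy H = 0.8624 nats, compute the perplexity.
2.3688

Perplexity is e^H (or exp(H) for natural log).

H = 0.8624 nats
Perplexity = e^0.8624 = 2.3688

Interpretation: The model's uncertainty is equivalent to choosing uniformly among 2.4 options.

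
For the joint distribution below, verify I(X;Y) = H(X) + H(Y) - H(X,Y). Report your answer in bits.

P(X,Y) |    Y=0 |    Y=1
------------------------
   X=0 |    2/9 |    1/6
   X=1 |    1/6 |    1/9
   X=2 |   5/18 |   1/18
I(X;Y) = 0.0488 bits

Mutual information has multiple equivalent forms:
- I(X;Y) = H(X) - H(X|Y)
- I(X;Y) = H(Y) - H(Y|X)
- I(X;Y) = H(X) + H(Y) - H(X,Y)

Computing all quantities:
H(X) = 1.5715, H(Y) = 0.9183, H(X,Y) = 2.4411
H(X|Y) = 1.5228, H(Y|X) = 0.8695

Verification:
H(X) - H(X|Y) = 1.5715 - 1.5228 = 0.0488
H(Y) - H(Y|X) = 0.9183 - 0.8695 = 0.0488
H(X) + H(Y) - H(X,Y) = 1.5715 + 0.9183 - 2.4411 = 0.0488

All forms give I(X;Y) = 0.0488 bits. ✓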